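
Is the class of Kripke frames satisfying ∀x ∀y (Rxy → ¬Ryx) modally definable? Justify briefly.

No

If a class were modally definable it would be closed under surjective bounded morphisms (Goldblatt–Thomason).
The 4-cycle (worlds s,t,u,v with s→t→u→v→s) is asymmetric. Mapping every world to a single reflexive point • is a surjective bounded morphism, and the reflexive point is not asymmetric (R•• but asymmetry requires ¬R••).
So the class is not modally definable.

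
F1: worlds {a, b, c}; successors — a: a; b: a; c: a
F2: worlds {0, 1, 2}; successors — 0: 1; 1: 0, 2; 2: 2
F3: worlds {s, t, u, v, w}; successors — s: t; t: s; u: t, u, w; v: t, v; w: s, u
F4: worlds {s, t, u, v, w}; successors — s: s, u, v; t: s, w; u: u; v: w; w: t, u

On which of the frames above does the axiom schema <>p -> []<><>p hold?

F1

The schema corresponds to a generalized confluence (Geach) condition: forall x forall y forall z ((xRy & xRz) -> exists w (y = w & z R^2 w)).
F1: ✓.
F2: fails — 1R0, 1R2 but no w with 0=w and 2R²w.
F3: fails — uRu, uRt but no w* with u=w* and tR²w*.
F4: fails — sRs, sRu but no w* with s=w* and uR²w*.
Valid on: F1.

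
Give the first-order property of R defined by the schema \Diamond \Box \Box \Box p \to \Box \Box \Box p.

This is a Sahlqvist (Geach-type) schema ◇^1□^3p → □^3◇^0p.
Minimal-valuation argument: fix x; take any y with xR^1y and any z with xR^3z. Set V(p) to the set of worlds R-reachable from y in exactly 3 steps. Then □^3p holds at y, so the antecedent holds at x; validity forces ◇^0p at z, giving a w with zR^0w and yR^3w.
First-order correspondent: \forall x \forall y \forall z ((xRy \wedge x R^3 z) \to \exists w (y R^3 w \wedge z = w)).

\forall x \forall y \forall z ((xRy \wedge x R^3 z) \to \exists w (y R^3 w \wedge z = w))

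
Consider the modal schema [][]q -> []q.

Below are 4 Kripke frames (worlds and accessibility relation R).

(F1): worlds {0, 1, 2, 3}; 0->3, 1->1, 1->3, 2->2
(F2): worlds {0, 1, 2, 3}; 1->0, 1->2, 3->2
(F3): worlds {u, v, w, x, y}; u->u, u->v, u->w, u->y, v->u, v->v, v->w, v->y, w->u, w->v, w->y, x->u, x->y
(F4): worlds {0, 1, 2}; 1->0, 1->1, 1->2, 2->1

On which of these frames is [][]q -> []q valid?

(F3), (F4)

Frame correspondent (Sahlqvist): forall x forall y (Rxy -> exists z (Rxz & Rzy)) — i.e. density.
(F1): fails — R03 but no z with R0z and Rz3.
(F2): fails — R12 but no z with R1z and Rz2.
(F3): ✓.
(F4): ✓.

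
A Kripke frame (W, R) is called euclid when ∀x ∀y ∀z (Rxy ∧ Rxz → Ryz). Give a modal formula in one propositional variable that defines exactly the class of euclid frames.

This is the Euclidean property; the standard corresponding axiom is 5: ◇p → □◇p.

◇p → □◇p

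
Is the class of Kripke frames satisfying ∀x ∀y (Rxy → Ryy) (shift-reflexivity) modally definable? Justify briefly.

This is a Sahlqvist condition; the T□ axiom □(□r → r) defines it.
Suppose □(□r→r) is valid. Take Rxy and set V(r)={w : Ryw}. Then at y, □r holds; since □(□r→r) at x, □r→r at y, so r at y, i.e. Ryy.

Definable; □(□r → r) defines it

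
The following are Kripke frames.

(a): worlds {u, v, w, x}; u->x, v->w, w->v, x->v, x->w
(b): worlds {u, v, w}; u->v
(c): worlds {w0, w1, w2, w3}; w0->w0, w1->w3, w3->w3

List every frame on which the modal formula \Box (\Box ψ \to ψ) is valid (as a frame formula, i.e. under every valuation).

This is the axiom for shift-reflexivity; its first-order frame correspondent is \forall x \forall y (Rxy \to Ryy).
(a): fails — Rxw but not Rww.
(b): fails — Ruv but not Rvv.
(c): holds.
Valid on: (c).

(c)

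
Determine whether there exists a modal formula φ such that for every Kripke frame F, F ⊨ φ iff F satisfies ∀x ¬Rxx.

Modal frame validity is preserved under surjective bounded morphisms.
The 2-cycle (worlds a,b with a→b→a) is irreflexive, and the map sending every world to a single reflexive point • is a surjective bounded morphism (forth: every edge maps to (•,•); back: every world has a successor). So any modal formula valid on the 2-cycle is also valid on the reflexive point, which is not irreflexive.
Hence irreflexivity is not modally definable.

No — not modally definable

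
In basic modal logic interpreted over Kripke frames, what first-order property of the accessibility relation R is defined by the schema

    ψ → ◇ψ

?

Equivalently (dual form): □ψ → ψ.
Suppose □ψ→ψ is valid. At any x set V(ψ)={w : Rxw}. Then □ψ holds at x, so ψ holds at x, i.e. Rxx.
Conversely, on a frame with reflexivity the schema holds at every world under every valuation.
So the correspondent is reflexivity.

reflexivity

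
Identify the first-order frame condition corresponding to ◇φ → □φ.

Suppose ◇φ→□φ is valid. Take Rxy, Rxz and set V(φ)={y}. Then ◇φ at x, so □φ at x, so φ at z, i.e. z=y.

partial functionality: ∀x ∀y ∀z (Rxy ∧ Rxz → y = z)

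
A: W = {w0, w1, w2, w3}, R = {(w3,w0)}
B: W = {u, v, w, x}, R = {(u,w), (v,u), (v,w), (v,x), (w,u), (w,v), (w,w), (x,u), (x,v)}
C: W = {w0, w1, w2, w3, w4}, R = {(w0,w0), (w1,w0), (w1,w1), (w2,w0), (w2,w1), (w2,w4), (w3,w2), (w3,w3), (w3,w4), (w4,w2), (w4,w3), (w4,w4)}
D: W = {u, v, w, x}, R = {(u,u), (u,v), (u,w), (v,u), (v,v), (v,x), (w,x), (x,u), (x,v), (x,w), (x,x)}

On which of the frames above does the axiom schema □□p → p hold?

B, C, D

The schema corresponds to a generalized confluence (Geach) condition: ∀x ∃w (xR²w ∧ x = w).
A: fails — at w0 but no w with w0R²w and w0=w.
B: ✓.
C: ✓.
D: ✓.
Valid on: B, C, D.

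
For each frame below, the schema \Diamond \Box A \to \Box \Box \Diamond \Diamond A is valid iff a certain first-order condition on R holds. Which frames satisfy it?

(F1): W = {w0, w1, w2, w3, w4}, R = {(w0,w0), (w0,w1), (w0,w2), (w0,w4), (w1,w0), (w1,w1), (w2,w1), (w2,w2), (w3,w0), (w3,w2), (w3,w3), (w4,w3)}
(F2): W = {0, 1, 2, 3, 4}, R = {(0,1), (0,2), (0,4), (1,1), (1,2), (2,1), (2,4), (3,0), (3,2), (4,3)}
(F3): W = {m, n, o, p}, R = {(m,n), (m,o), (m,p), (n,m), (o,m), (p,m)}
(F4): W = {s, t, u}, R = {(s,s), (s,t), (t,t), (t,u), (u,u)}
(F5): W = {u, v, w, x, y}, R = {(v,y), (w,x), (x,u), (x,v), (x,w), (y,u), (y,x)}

(F3)

Frame correspondent (Sahlqvist): \forall x \forall y \forall z ((xRy \wedge x R^2 z) \to \exists w (yRw \wedge z R^2 w)) — i.e. a generalized confluence (Geach) condition.
(F1): fails — w0Rw4, w0R²w1 but no w with w4Rw and w1R²w.
(F2): fails — 0R2, 0R²4 but no w with 2Rw and 4R²w.
(F3): condition met.
(F4): fails — sRs, sR²u but no w with sRw and uR²w.
(F5): fails — vRy, vR²u but no t with yRt and uR²t.
Valid on: (F3).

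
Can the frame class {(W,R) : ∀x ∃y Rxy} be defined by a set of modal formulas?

Definable; □q → ◇q defines it

The condition is seriality. A defining modal formula is □q → ◇q.
Suppose □q→◇q is valid. At any x set V(q)=W. Then □q at x, so ◇q at x, so x has a successor.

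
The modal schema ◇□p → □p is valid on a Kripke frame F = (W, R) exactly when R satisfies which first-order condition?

This is frame-equivalent to ◇p → □◇p (substitute ¬p for p and contrapose).
Suppose ◇p→□◇p is valid. Take Rxy, Rxz and set V(p)={y}. Then ◇p at x, so □◇p at x, so ◇p at z, so some w with Rzw has p; w=y, i.e. Rzy. By symmetry of the argument, Ryz.
Conversely, any frame satisfying ∀x ∀y ∀z (Rxy ∧ Rxz → Ryz) validates the schema.
So the correspondent is the Euclidean property.

the Euclidean property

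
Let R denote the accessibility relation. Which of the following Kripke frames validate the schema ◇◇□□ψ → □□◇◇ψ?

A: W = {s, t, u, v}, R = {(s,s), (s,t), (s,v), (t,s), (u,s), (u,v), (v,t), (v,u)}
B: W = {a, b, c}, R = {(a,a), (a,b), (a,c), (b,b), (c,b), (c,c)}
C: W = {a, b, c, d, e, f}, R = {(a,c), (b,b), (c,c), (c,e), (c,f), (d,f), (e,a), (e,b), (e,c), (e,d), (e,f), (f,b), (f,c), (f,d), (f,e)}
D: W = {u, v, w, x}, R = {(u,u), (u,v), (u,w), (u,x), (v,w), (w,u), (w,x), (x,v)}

Frame correspondent (Sahlqvist): ∀x ∀y ∀z ((xR²y ∧ xR²z) → ∃w (yR²w ∧ zR²w)) — i.e. a generalized confluence (Geach) condition.
A: holds.
B: holds.
C: fails — cR²a, cR²b but no w with aR²w and bR²w.
D: fails — uR²v, uR²x but no t with vR²t and xR²t.

A, B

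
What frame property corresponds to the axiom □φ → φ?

Suppose □φ→φ is valid. At any x set V(φ)={w : Rxw}. Then □φ holds at x, so φ holds at x, i.e. Rxx.
Conversely, any frame satisfying ∀x Rxx validates the schema.
So the correspondent is reflexivity.

reflexivity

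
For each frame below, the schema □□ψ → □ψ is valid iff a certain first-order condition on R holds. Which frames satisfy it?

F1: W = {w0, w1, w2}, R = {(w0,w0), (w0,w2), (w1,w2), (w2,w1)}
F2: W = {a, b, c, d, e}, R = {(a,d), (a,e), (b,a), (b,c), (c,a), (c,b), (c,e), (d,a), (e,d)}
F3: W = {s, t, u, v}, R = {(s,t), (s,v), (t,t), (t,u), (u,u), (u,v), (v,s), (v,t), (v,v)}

Frame correspondent (Sahlqvist): ∀x ∀y (Rxy → ∃z (Rxz ∧ Rzy)) — i.e. density.
F1: fails — Rw1w2 but no z with Rw1z and Rzw2.
F2: fails — Rbc but no z with Rbz and Rzc.
F3: condition met.
Valid on: F3.

F3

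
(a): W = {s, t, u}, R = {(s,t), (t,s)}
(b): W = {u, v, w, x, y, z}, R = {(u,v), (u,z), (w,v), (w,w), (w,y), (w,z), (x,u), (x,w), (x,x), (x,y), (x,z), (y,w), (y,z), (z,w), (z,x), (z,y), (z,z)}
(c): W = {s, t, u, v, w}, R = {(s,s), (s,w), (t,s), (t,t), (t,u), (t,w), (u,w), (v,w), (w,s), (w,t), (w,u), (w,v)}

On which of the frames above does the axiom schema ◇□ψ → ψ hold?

This is the axiom for symmetry; its first-order frame correspondent is ∀x ∀y (Rxy → Ryx).
(a): condition met.
(b): fails — Ruv but not Rvu.
(c): fails — Rts but not Rst.
Valid on: (a).

(a)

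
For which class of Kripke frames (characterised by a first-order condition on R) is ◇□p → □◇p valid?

convergence

Suppose ◇□p→□◇p is valid. Take Rxy, Rxz and set V(p)={w : Ryw}. Then □p at y so ◇□p at x, so □◇p at x, so ◇p at z, giving w with Rzw and Ryw.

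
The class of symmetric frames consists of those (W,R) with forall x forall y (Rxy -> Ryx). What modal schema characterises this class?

The condition is symmetry. The B schema ψ → □◇ψ defines it.
Suppose ψ→□◇ψ is valid. Take Rxy and set V(ψ)={x}. Then ψ at x, so □◇ψ at x, so ◇ψ at y, so some z with Ryz has ψ; z=x, i.e. Ryx.

ψ → □◇ψ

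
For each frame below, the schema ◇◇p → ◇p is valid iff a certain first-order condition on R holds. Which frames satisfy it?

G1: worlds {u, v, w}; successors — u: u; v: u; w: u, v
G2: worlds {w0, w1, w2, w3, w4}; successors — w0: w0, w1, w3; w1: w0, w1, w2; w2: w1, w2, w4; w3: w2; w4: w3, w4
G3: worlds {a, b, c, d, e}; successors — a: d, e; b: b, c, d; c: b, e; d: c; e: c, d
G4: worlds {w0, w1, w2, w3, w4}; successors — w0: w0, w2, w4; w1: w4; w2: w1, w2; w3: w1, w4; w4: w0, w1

This is the axiom for transitivity; its first-order frame correspondent is ∀x ∀y ∀z (Rxy ∧ Ryz → Rxz).
G1: ✓.
G2: fails — Rw1w0 and Rw0w3 but not Rw1w3.
G3: fails — Rbc and Rce but not Rbe.
G4: fails — Rw0w4 and Rw4w1 but not Rw0w1.

G1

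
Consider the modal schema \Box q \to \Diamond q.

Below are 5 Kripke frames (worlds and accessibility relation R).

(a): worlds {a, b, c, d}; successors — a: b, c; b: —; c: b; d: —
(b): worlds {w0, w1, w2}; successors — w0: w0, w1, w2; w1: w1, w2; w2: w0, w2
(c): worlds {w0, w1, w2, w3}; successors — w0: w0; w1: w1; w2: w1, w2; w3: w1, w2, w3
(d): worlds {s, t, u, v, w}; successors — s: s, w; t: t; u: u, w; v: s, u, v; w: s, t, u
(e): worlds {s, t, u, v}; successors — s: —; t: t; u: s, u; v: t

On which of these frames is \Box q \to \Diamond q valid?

This is the axiom for seriality; its first-order frame correspondent is \forall x \exists y Rxy.
(a): fails — world b has no successor.
(b): condition met.
(c): condition met.
(d): condition met.
(e): fails — world s has no successor.
Valid on: (b), (c), (d).

(b), (c), (d)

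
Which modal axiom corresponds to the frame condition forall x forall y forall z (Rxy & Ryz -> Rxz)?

□s → □□s

A defining formula is □s → □□s (the 4 axiom).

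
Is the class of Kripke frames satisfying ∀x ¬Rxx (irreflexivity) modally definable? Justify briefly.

Not definable by any modal formula

Any modally definable frame class is closed under surjective bounded morphisms.
The 2-cycle (worlds 0,1 with 0→1→0) is irreflexive, and the map sending every world to a single reflexive point • is a surjective bounded morphism (forth: every edge maps to (•,•); back: every world has a successor). So any modal formula valid on the 2-cycle is also valid on the reflexive point, which is not irreflexive.
So no modal formula (or set of formulas) defines exactly the irreflexive frames.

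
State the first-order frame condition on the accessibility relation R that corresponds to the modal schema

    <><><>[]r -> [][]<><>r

This is a Sahlqvist (Geach-type) schema ◇^3□^1r → □^2◇^2r.
Minimal-valuation argument: fix x; take any y with xR^3y and any z with xR^2z. Set V(r) to the set of worlds R-reachable from y in exactly 1 step. Then □^1r holds at y, so the antecedent holds at x; validity forces ◇^2r at z, giving a w with zR^2w and yR^1w.
First-order correspondent: forall x forall y forall z ((x R^3 y & x R^2 z) -> exists w (yRw & z R^2 w)).

forall x forall y forall z ((x R^3 y & x R^2 z) -> exists w (yRw & z R^2 w))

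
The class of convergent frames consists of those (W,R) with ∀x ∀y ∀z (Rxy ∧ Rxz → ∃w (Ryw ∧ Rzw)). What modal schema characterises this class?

The condition is convergence. The .2 schema ◇□p → □◇p defines it.

◇□p → □◇p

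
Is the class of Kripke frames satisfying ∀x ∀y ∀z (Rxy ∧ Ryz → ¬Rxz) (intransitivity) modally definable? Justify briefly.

Any modally definable frame class is closed under surjective bounded morphisms.
The 7-cycle (worlds s,t,u,v,w,x,y with s→t→u→v→w→x→y→s) is intransitive. Mapping every world to a single reflexive point • is a surjective bounded morphism; the reflexive point is not intransitive (R••∧R•• but R••).
So the class is not modally definable.

No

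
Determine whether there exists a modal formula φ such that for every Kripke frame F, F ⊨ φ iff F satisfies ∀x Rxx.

Yes: it is reflexivity, defined by the T schema □p → p.

Yes — defined by □p → p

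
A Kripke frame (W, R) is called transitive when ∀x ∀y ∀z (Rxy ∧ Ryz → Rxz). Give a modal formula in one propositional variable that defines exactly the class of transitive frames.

This is transitivity; the standard corresponding axiom is 4: □r → □□r.
Suppose □r→□□r is valid. Take Rxy, Ryz and set V(r)={w : Rxw}. Then □r at x, so □□r at x, so □r at y, so r at z, i.e. Rxz.

□r → □□r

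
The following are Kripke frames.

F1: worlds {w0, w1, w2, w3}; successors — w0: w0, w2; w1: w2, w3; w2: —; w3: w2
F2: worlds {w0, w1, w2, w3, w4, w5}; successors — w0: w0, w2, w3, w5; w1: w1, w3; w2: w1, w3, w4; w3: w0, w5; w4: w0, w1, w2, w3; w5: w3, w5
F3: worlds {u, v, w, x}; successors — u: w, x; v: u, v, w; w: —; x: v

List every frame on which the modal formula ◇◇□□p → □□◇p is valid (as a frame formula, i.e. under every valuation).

Frame correspondent (Sahlqvist): ∀x ∀y ∀z ((xR²y ∧ xR²z) → ∃w (yR²w ∧ zRw)) — i.e. a generalized confluence (Geach) condition.
F1: fails — w0R²w0, w0R²w2 but no w with w0R²w and w2Rw.
F2: satisfies the condition.
F3: fails — vR²u, vR²u but no t with uR²t and uRt.

F2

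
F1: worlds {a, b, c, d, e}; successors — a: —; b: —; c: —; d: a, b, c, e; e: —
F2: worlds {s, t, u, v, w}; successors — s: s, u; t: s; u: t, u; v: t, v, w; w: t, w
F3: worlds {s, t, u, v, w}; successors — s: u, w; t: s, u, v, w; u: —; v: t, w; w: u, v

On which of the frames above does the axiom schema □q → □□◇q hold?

F1

Frame correspondent (Sahlqvist): ∀x ∀z (xR²z → ∃w (xRw ∧ zRw)) — i.e. a generalized confluence (Geach) condition.
F1: holds.
F2: fails — tR²u but no w* with tRw* and uRw*.
F3: fails — sR²u but no w* with sRw* and uRw*.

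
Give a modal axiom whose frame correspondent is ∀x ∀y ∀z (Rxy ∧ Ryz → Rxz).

□r → □□r

This is transitivity; the standard corresponding axiom is 4: □r → □□r.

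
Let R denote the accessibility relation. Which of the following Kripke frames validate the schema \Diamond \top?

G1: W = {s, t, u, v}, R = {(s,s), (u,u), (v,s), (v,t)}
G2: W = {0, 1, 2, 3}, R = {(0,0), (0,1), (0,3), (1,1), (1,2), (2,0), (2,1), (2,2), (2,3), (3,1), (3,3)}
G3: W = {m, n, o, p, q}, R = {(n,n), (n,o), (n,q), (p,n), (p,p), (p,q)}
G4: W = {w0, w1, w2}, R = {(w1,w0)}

G2

Frame correspondent (Sahlqvist): \forall x \exists y Rxy — i.e. seriality.
G1: fails — world t has no successor.
G2: condition met.
G3: fails — world m has no successor.
G4: fails — world w0 has no successor.
Valid on: G2.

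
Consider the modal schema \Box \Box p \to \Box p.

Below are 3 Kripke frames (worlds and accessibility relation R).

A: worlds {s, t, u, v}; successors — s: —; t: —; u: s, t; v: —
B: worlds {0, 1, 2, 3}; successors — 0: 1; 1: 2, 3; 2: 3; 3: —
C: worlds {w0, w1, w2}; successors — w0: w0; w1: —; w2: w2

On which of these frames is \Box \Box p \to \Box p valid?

This is the axiom for density; its first-order frame correspondent is \forall x \forall y (Rxy \to \exists z (Rxz \wedge Rzy)).
A: fails — Rus but no z with Ruz and Rzs.
B: fails — R12 but no z with R1z and Rz2.
C: satisfies the condition.
Valid on: C.

C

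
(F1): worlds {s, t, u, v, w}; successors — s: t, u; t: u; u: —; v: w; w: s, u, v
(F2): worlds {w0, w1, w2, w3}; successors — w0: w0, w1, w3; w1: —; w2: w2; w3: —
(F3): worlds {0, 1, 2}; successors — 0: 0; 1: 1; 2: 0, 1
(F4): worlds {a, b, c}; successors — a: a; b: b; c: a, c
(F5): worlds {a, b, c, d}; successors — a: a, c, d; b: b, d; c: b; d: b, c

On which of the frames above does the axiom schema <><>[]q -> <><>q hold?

This is the axiom for a generalized confluence (Geach) condition; its first-order frame correspondent is forall x forall y (x R^2 y -> exists w (yRw & x R^2 w)).
(F1): fails — sR²u but no w* with uRw* and sR²w*.
(F2): fails — w0R²w1 but no w with w1Rw and w0R²w.
(F3): holds.
(F4): holds.
(F5): holds.
Valid on: (F3), (F4), (F5).

(F3), (F4), (F5)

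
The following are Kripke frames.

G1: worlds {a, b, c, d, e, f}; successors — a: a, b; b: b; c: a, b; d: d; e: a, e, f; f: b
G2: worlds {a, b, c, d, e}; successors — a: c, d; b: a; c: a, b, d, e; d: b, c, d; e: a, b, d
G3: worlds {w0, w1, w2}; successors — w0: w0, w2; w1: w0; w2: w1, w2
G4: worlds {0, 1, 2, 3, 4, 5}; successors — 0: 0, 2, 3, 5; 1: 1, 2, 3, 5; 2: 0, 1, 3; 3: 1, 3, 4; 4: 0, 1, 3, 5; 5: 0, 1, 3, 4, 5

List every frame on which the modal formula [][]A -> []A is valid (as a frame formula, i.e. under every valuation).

The schema corresponds to density: forall x forall y (Rxy -> exists z (Rxz & Rzy)).
G1: satisfies the condition.
G2: fails — Rba but no z with Rbz and Rza.
G3: satisfies the condition.
G4: satisfies the condition.

G1, G3, G4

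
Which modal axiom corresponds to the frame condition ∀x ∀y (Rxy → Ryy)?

□(□q → q)

A defining formula is □(□q → q) (the T□ axiom).
Suppose □(□q→q) is valid. Take Rxy and set V(q)={w : Ryw}. Then at y, □q holds; since □(□q→q) at x, □q→q at y, so q at y, i.e. Ryy.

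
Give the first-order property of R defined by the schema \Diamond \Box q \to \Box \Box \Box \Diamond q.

\forall x \forall y \forall z ((xRy \wedge x R^3 z) \to \exists w (yRw \wedge zRw))

This is a Sahlqvist (Geach-type) schema ◇^1□^1q → □^3◇^1q.
Minimal-valuation argument: fix x; take any y with xR^1y and any z with xR^3z. Set V(q) to the set of worlds R-reachable from y in exactly 1 step. Then □^1q holds at y, so the antecedent holds at x; validity forces ◇^1q at z, giving a w with zR^1w and yR^1w.
First-order correspondent: \forall x \forall y \forall z ((xRy \wedge x R^3 z) \to \exists w (yRw \wedge zRw)).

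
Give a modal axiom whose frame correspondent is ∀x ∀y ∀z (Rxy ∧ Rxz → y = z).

◇p → □p

A defining formula is ◇p → □p (the CD axiom).
Suppose ◇p→□p is valid. Take Rxy, Rxz and set V(p)={y}. Then ◇p at x, so □p at x, so p at z, i.e. z=y.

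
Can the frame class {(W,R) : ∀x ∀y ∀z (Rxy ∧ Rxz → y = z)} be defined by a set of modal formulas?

Definable; ◇p → □p defines it

The condition is partial functionality. A defining modal formula is ◇p → □p.
Suppose ◇p→□p is valid. Take Rxy, Rxz and set V(p)={y}. Then ◇p at x, so □p at x, so p at z, i.e. z=y.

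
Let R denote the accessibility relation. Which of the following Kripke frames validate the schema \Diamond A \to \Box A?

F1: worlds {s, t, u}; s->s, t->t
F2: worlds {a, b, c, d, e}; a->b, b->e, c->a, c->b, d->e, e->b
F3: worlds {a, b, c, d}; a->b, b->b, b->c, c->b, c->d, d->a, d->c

F1

This is the axiom for partial functionality; its first-order frame correspondent is \forall x \forall y \forall z (Rxy \wedge Rxz \to y = z).
F1: ✓.
F2: fails — c sees both a and b.
F3: fails — b sees both b and c.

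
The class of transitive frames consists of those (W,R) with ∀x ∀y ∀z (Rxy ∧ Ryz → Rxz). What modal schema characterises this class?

A defining formula is □q → □□q (the 4 axiom).
Suppose □q→□□q is valid. Take Rxy, Ryz and set V(q)={w : Rxw}. Then □q at x, so □□q at x, so □q at y, so q at z, i.e. Rxz.

□q → □□q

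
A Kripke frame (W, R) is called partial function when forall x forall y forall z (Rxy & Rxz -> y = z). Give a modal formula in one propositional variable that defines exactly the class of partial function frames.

This is partial functionality; the standard corresponding axiom is CD: ◇p → □p.
Suppose ◇p→□p is valid. Take Rxy, Rxz and set V(p)={y}. Then ◇p at x, so □p at x, so p at z, i.e. z=y.

◇p → □p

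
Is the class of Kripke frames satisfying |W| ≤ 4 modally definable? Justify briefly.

Not definable by any modal formula

Modal frame validity is preserved under disjoint unions.
Any modal formula valid on each of 5 disjoint one-world frames is valid on their disjoint union (validity is preserved under disjoint unions). Each one-world frame has |W|=1≤4, but the union has |W|=5.
So the class is not modally definable.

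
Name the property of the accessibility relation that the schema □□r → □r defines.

Suppose □□r→□r is valid. Take Rxy and set V(r)={w : xR²w}. Then □□r at x, so □r at x, so r at y, i.e. ∃z(Rxz∧Rzy).
The converse is a direct semantic check.
So the correspondent is density.

Density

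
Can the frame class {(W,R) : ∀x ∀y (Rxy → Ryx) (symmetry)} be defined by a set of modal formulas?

Yes — defined by r → □◇r

The condition is symmetry. A defining modal formula is r → □◇r.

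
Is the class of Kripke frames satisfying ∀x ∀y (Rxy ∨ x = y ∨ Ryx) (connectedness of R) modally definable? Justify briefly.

Modal frame validity is preserved under disjoint unions.
Take 4 disjoint single-world reflexive frames: each is trivially connected, but their disjoint union has 4 worlds with no edge between distinct components, so it is not connected.
Hence connectedness of R is not modally definable.

Not modally definable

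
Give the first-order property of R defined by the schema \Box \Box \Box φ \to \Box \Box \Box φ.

This is a Sahlqvist (Geach-type) schema ◇^0□^3φ → □^3◇^0φ.
Minimal-valuation argument: fix x; take any y with xR^0y and any z with xR^3z. Set V(φ) to the set of worlds R-reachable from y in exactly 3 steps. Then □^3φ holds at y, so the antecedent holds at x; validity forces ◇^0φ at z, giving a w with zR^0w and yR^3w.
First-order correspondent: \forall x \forall z (x R^3 z \to \exists w (x R^3 w \wedge z = w)).

\forall x \forall z (x R^3 z \to \exists w (x R^3 w \wedge z = w))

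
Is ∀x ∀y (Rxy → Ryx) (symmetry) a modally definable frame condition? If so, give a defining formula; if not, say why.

Definable; r → □◇r defines it

This is a Sahlqvist condition; the B axiom r → □◇r defines it.
Suppose r→□◇r is valid. Take Rxy and set V(r)={x}. Then r at x, so □◇r at x, so ◇r at y, so some z with Ryz has r; z=x, i.e. Ryx.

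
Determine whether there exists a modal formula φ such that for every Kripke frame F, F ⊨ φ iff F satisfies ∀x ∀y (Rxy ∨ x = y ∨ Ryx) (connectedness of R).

No — not modally definable

Modal frame validity is preserved under disjoint unions.
Take 2 disjoint single-world reflexive frames: each is trivially connected, but their disjoint union has 2 worlds with no edge between distinct components, so it is not connected.
So the class is not modally definable.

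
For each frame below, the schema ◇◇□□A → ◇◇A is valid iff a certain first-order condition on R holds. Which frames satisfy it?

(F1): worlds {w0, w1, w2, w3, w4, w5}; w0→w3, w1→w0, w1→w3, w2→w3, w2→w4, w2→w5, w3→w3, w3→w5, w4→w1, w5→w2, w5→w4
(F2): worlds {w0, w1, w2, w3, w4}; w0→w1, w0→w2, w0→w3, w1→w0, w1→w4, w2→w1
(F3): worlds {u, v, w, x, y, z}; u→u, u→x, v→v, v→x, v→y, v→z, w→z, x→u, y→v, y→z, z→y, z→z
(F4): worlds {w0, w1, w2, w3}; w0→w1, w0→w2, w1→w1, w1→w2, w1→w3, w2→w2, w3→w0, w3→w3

(F1), (F3), (F4)

Frame correspondent (Sahlqvist): ∀x ∀y (xR²y → ∃w (yR²w ∧ xR²w)) — i.e. a generalized confluence (Geach) condition.
(F1): satisfies the condition.
(F2): fails — w0R²w4 but no w with w4R²w and w0R²w.
(F3): satisfies the condition.
(F4): satisfies the condition.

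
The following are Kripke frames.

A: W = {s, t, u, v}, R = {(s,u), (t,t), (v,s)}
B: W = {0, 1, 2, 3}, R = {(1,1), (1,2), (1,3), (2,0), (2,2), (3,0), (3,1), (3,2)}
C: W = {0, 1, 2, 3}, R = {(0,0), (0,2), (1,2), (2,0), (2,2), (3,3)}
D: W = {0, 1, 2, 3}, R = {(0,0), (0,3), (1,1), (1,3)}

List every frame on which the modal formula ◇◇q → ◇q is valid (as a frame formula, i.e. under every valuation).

D

Frame correspondent (Sahlqvist): ∀x ∀y ∀z (Rxy ∧ Ryz → Rxz) — i.e. transitivity.
A: fails — Rvs and Rsu but not Rvu.
B: fails — R31 and R13 but not R33.
C: fails — R12 and R20 but not R10.
D: holds.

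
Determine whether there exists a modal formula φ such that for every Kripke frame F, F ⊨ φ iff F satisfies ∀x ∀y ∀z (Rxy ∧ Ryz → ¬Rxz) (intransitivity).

Modal frame validity is preserved under surjective bounded morphisms.
The 7-cycle (worlds a,b,c,d,e,f,g with a→b→c→d→e→f→g→a) is intransitive. Mapping every world to a single reflexive point • is a surjective bounded morphism; the reflexive point is not intransitive (R••∧R•• but R••).
So no modal formula (or set of formulas) defines exactly the intransitive frames.

Not definable by any modal formula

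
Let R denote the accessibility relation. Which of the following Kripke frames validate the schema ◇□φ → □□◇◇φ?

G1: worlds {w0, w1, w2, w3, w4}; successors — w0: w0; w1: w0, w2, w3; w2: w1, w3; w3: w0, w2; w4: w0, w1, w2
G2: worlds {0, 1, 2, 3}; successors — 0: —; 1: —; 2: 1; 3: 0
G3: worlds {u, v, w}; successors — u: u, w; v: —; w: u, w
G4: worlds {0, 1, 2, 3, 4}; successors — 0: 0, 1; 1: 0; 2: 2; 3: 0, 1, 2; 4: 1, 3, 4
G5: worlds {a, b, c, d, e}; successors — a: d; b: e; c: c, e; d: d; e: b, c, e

G2, G3, G5

Frame correspondent (Sahlqvist): ∀x ∀y ∀z ((xRy ∧ xR²z) → ∃w (yRw ∧ zR²w)) — i.e. a generalized confluence (Geach) condition.
G1: fails — w1Rw2, w1R²w0 but no w with w2Rw and w0R²w.
G2: ✓.
G3: ✓.
G4: fails — 3R0, 3R²2 but no w with 0Rw and 2R²w.
G5: ✓.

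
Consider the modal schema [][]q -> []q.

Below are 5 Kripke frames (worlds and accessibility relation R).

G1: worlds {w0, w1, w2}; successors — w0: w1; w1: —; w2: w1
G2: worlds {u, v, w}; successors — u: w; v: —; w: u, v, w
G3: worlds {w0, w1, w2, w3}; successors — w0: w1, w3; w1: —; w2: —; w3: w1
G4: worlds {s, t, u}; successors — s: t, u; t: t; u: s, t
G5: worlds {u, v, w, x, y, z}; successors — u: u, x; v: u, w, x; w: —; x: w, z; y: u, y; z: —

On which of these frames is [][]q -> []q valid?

G2

The schema corresponds to density: forall x forall y (Rxy -> exists z (Rxz & Rzy)).
G1: fails — Rw0w1 but no z with Rw0z and Rzw1.
G2: ✓.
G3: fails — Rw3w1 but no z with Rw3z and Rzw1.
G4: fails — Rus but no z with Ruz and Rzs.
G5: fails — Rxw but no t with Rxt and Rtw.
Valid on: G2.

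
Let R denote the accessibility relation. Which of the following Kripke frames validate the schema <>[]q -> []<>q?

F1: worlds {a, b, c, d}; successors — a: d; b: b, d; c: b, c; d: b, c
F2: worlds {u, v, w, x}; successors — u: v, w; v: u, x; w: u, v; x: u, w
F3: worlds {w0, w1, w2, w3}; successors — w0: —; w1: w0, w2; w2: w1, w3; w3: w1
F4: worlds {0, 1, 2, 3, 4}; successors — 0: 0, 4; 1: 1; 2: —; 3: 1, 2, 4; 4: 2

Frame correspondent (Sahlqvist): forall x forall y forall z (Rxy & Rxz -> exists w (Ryw & Rzw)) — i.e. convergence.
F1: condition met.
F2: fails — Rwu and Rwv but u and v have no common successor.
F3: fails — Rw1w2 and Rw1w0 but w2 and w0 have no common successor.
F4: fails — R00 and R04 but 0 and 4 have no common successor.
Valid on: F1.

F1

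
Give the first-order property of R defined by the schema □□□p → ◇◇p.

∀x ∃w (xR³w ∧ xR²w)

This is a Sahlqvist (Geach-type) schema ◇^0□^3p → □^0◇^2p.
First-order correspondent: ∀x ∃w (xR³w ∧ xR²w).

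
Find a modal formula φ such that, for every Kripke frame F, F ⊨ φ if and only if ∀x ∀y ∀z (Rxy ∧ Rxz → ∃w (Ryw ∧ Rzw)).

The condition is convergence. The .2 schema ◇□s → □◇s defines it.

◇□s → □◇s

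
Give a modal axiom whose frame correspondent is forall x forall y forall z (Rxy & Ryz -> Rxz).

□r → □□r

The condition is transitivity. The 4 schema □r → □□r defines it.
Suppose □r→□□r is valid. Take Rxy, Ryz and set V(r)={w : Rxw}. Then □r at x, so □□r at x, so □r at y, so r at z, i.e. Rxz.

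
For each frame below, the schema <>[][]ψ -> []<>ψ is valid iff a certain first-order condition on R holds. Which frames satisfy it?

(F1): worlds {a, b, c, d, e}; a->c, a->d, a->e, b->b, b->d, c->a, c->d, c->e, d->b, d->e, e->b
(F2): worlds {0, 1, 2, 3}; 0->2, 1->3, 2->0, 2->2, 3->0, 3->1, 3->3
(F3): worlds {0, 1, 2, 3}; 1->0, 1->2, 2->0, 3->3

The schema corresponds to a generalized confluence (Geach) condition: forall x forall y forall z ((xRy & xRz) -> exists w (y R^2 w & zRw)).
(F1): ✓.
(F2): fails — 3R0, 3R1 but no w with 0R²w and 1Rw.
(F3): fails — 1R0, 1R0 but no w with 0R²w and 0Rw.

(F1)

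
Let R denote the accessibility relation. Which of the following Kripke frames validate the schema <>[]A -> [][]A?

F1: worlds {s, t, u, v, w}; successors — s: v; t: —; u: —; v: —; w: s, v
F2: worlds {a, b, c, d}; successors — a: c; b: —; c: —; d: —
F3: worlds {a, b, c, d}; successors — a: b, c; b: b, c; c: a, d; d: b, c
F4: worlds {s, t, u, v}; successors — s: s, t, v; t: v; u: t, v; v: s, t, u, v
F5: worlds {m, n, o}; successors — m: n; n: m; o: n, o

The schema corresponds to a generalized confluence (Geach) condition: forall x forall y forall z ((xRy & x R^2 z) -> exists w (yRw & z = w)).
F1: fails — wRv, wR²v but no w* with vRw* and v=w*.
F2: ✓.
F3: fails — aRb, aR²a but no w with bRw and a=w.
F4: fails — sRs, sR²u but no w with sRw and u=w.
F5: fails — oRn, oR²n but no w with nRw and n=w.

F2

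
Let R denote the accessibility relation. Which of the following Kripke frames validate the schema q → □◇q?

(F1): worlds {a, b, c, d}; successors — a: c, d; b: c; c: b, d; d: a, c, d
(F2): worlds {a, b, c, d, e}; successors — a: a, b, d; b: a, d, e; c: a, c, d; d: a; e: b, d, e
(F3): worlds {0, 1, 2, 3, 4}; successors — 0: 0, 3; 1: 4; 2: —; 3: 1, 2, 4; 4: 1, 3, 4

none

This is the axiom for symmetry; its first-order frame correspondent is ∀x ∀y (Rxy → Ryx).
(F1): fails — Rac but not Rca.
(F2): fails — Rcd but not Rdc.
(F3): fails — R32 but not R23.
Valid on no frame.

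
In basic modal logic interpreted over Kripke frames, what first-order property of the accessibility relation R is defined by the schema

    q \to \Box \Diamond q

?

symmetry

Suppose q→□◇q is valid. Take Rxy and set V(q)={x}. Then q at x, so □◇q at x, so ◇q at y, so some z with Ryz has q; z=x, i.e. Ryx.
Conversely, on a frame with symmetry the schema holds at every world under every valuation.
Frame condition: \forall x \forall y (Rxy \to Ryx).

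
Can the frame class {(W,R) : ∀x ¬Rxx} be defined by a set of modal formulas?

If a class were modally definable it would be closed under surjective bounded morphisms (Goldblatt–Thomason).
The 5-cycle (worlds s,t,u,v,w with s→t→u→v→w→s) is irreflexive, and the map sending every world to a single reflexive point • is a surjective bounded morphism (forth: every edge maps to (•,•); back: every world has a successor). So any modal formula valid on the 5-cycle is also valid on the reflexive point, which is not irreflexive.
So the class is not modally definable.

No — not modally definable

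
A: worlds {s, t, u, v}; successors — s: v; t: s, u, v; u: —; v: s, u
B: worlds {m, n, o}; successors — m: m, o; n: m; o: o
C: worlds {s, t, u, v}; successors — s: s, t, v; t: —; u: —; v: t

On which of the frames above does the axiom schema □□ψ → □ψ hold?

B

Frame correspondent (Sahlqvist): ∀x ∀y (Rxy → ∃z (Rxz ∧ Rzy)) — i.e. density.
A: fails — Rvu but no z with Rvz and Rzu.
B: satisfies the condition.
C: fails — Rvt but no z with Rvz and Rzt.
Valid on: B.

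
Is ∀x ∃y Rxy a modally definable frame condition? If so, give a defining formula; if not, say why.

Yes — defined by □r → ◇r

The condition is seriality. A defining modal formula is □r → ◇r.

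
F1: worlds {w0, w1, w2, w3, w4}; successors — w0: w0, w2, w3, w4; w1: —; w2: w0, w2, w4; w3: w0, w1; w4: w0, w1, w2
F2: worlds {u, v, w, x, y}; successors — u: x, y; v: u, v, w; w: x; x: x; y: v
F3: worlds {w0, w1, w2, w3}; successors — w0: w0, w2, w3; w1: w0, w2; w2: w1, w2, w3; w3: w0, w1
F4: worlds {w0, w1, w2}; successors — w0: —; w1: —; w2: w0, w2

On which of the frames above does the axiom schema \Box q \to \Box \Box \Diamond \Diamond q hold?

The schema corresponds to a generalized confluence (Geach) condition: \forall x \forall z (x R^2 z \to \exists w (xRw \wedge z R^2 w)).
F1: fails — w0R²w1 but no w with w0Rw and w1R²w.
F2: fails — vR²w but no t with vRt and wR²t.
F3: satisfies the condition.
F4: fails — w2R²w0 but no w with w2Rw and w0R²w.
Valid on: F3.

F3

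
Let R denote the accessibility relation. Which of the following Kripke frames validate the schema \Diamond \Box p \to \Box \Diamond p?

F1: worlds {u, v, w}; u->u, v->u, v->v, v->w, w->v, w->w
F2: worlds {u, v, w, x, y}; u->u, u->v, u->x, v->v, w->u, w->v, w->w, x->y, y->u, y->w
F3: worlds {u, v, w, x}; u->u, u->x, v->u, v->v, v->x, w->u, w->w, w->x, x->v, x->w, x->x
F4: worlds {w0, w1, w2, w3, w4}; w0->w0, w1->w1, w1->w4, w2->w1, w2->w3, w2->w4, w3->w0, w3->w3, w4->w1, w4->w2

This is the axiom for convergence; its first-order frame correspondent is \forall x \forall y \forall z (Rxy \wedge Rxz \to \exists w (Ryw \wedge Rzw)).
F1: fails — Rvw and Rvu but w and u have no common successor.
F2: fails — Ruv and Rux but v and x have no common successor.
F3: condition met.
F4: fails — Rw2w4 and Rw2w3 but w4 and w3 have no common successor.

F3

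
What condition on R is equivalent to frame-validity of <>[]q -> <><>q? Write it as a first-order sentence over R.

This is a Sahlqvist (Geach-type) schema ◇^1□^1q → □^0◇^2q.
Minimal-valuation argument: fix x; take any y with xR^1y and any z with xR^0z. Set V(q) to the set of worlds R-reachable from y in exactly 1 step. Then □^1q holds at y, so the antecedent holds at x; validity forces ◇^2q at z, giving a w with zR^2w and yR^1w.
First-order correspondent: forall x forall y (xRy -> exists w (yRw & x R^2 w)).

forall x forall y (xRy -> exists w (yRw & x R^2 w))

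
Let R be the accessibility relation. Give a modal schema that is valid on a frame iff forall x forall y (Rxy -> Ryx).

This is symmetry; the standard corresponding axiom is B: s → □◇s.
Suppose s→□◇s is valid. Take Rxy and set V(s)={x}. Then s at x, so □◇s at x, so ◇s at y, so some z with Ryz has s; z=x, i.e. Ryx.

s → □◇s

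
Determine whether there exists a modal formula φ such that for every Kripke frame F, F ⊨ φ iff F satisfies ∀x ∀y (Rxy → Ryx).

The condition is symmetry. A defining modal formula is r → □◇r.
Suppose r→□◇r is valid. Take Rxy and set V(r)={x}. Then r at x, so □◇r at x, so ◇r at y, so some z with Ryz has r; z=x, i.e. Ryx.

Yes — defined by r → □◇r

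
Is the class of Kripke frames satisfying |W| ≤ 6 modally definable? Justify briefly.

Any modally definable frame class is closed under disjoint unions.
Any modal formula valid on each of 7 disjoint one-world frames is valid on their disjoint union (validity is preserved under disjoint unions). Each one-world frame has |W|=1≤6, but the union has |W|=7.
So no modal formula (or set of formulas) defines exactly the |W|≤6 frames.

Not definable by any modal formula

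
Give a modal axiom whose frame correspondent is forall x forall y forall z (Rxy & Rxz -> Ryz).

The condition is the Euclidean property. The 5 schema ◇s → □◇s defines it.
Suppose ◇s→□◇s is valid. Take Rxy, Rxz and set V(s)={y}. Then ◇s at x, so □◇s at x, so ◇s at z, so some w with Rzw has s; w=y, i.e. Rzy. By symmetry of the argument, Ryz.

◇s → □◇s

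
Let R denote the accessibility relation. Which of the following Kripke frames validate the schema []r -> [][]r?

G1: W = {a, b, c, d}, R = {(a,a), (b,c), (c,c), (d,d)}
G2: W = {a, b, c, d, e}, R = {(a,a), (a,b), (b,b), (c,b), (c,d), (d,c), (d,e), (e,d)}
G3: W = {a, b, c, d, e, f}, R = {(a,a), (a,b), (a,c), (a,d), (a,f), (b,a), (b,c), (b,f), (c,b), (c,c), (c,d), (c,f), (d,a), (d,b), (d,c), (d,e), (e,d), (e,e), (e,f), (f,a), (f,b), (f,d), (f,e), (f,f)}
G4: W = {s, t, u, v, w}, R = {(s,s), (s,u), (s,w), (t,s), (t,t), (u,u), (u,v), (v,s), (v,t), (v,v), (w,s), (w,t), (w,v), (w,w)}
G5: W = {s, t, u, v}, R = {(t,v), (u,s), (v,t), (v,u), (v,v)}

This is the axiom for transitivity; its first-order frame correspondent is forall x forall y forall z (Rxy & Ryz -> Rxz).
G1: satisfies the condition.
G2: fails — Rcd and Rdc but not Rcc.
G3: fails — Rcd and Rda but not Rca.
G4: fails — Ruv and Rvt but not Rut.
G5: fails — Rtv and Rvt but not Rtt.

G1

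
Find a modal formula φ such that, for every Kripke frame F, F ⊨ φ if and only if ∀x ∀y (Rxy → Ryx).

The condition is symmetry. The B schema s → □◇s defines it.
Suppose s→□◇s is valid. Take Rxy and set V(s)={x}. Then s at x, so □◇s at x, so ◇s at y, so some z with Ryz has s; z=x, i.e. Ryx.

s → □◇s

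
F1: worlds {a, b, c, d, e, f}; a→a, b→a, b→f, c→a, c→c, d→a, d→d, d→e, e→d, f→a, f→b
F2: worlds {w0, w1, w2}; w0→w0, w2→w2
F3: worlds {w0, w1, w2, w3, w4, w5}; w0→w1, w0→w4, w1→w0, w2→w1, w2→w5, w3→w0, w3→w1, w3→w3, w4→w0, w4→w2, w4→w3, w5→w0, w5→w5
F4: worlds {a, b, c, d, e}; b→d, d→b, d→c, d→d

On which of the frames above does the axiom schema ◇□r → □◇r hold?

This is the axiom for convergence; its first-order frame correspondent is ∀x ∀y ∀z (Rxy ∧ Rxz → ∃w (Ryw ∧ Rzw)).
F1: fails — Rde and Rda but e and a have no common successor.
F2: condition met.
F3: fails — Rw3w1 and Rw3w0 but w1 and w0 have no common successor.
F4: fails — Rdb and Rdc but b and c have no common successor.

F2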